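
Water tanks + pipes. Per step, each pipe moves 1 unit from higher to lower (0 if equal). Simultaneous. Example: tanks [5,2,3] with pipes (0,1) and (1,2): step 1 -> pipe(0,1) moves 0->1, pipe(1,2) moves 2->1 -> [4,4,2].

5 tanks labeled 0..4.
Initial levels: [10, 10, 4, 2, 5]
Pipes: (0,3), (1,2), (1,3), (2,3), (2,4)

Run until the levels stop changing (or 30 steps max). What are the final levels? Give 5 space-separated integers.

Step 1: flows [0->3,1->2,1->3,2->3,4->2] -> levels [9 8 5 5 4]
Step 2: flows [0->3,1->2,1->3,2=3,2->4] -> levels [8 6 5 7 5]
Step 3: flows [0->3,1->2,3->1,3->2,2=4] -> levels [7 6 7 6 5]
Step 4: flows [0->3,2->1,1=3,2->3,2->4] -> levels [6 7 4 8 6]
Step 5: flows [3->0,1->2,3->1,3->2,4->2] -> levels [7 7 7 5 5]
Step 6: flows [0->3,1=2,1->3,2->3,2->4] -> levels [6 6 5 8 6]
Step 7: flows [3->0,1->2,3->1,3->2,4->2] -> levels [7 6 8 5 5]
Step 8: flows [0->3,2->1,1->3,2->3,2->4] -> levels [6 6 5 8 6]
  -> period-2 cycle: step 8 state = step 6 state; never stabilizes
  -> state at step 30: (30-6) mod 2 = 0, same as step 6 -> [6 6 5 8 6]

Answer: 6 6 5 8 6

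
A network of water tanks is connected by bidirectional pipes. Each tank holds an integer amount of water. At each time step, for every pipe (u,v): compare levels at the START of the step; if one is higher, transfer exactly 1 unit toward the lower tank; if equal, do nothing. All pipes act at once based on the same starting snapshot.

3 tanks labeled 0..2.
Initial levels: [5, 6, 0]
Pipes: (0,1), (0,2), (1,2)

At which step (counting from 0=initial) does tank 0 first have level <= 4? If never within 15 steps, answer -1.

Step 1: flows [1->0,0->2,1->2] -> levels [5 4 2]
Step 2: flows [0->1,0->2,1->2] -> levels [3 4 4]
Tank 0 first reaches <=4 at step 2

Answer: 2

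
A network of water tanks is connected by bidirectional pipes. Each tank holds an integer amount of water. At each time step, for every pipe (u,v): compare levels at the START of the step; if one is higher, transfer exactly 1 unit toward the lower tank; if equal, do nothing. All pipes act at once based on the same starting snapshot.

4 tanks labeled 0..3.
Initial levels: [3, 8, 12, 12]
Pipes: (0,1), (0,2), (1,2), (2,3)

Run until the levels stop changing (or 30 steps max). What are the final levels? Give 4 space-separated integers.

Step 1: flows [1->0,2->0,2->1,2=3] -> levels [5 8 10 12]
Step 2: flows [1->0,2->0,2->1,3->2] -> levels [7 8 9 11]
Step 3: flows [1->0,2->0,2->1,3->2] -> levels [9 8 8 10]
Step 4: flows [0->1,0->2,1=2,3->2] -> levels [7 9 10 9]
Step 5: flows [1->0,2->0,2->1,2->3] -> levels [9 9 7 10]
Step 6: flows [0=1,0->2,1->2,3->2] -> levels [8 8 10 9]
Step 7: flows [0=1,2->0,2->1,2->3] -> levels [9 9 7 10]
  -> period-2 cycle: step 7 state = step 5 state; never stabilizes
  -> state at step 30: (30-5) mod 2 = 1, same as step 6 -> [8 8 10 9]

Answer: 8 8 10 9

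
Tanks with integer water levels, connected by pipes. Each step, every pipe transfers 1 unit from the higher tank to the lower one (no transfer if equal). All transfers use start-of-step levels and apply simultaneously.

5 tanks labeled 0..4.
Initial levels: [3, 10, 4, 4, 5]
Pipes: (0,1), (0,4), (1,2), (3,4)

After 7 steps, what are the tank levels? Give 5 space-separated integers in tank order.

Step 1: flows [1->0,4->0,1->2,4->3] -> levels [5 8 5 5 3]
Step 2: flows [1->0,0->4,1->2,3->4] -> levels [5 6 6 4 5]
Step 3: flows [1->0,0=4,1=2,4->3] -> levels [6 5 6 5 4]
Step 4: flows [0->1,0->4,2->1,3->4] -> levels [4 7 5 4 6]
Step 5: flows [1->0,4->0,1->2,4->3] -> levels [6 5 6 5 4]
  -> period-2 cycle: step 5 state = step 3 state
  -> state at step 7: (7-3) mod 2 = 0, same as step 3 -> [6 5 6 5 4]

Answer: 6 5 6 5 4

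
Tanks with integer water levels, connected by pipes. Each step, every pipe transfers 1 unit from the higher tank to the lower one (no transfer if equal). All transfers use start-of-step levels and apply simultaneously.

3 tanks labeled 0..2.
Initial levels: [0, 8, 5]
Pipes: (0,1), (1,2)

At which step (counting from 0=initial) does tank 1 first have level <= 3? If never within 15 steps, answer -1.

Answer: 6

Derivation:
Step 1: flows [1->0,1->2] -> levels [1 6 6]
Step 2: flows [1->0,1=2] -> levels [2 5 6]
Step 3: flows [1->0,2->1] -> levels [3 5 5]
Step 4: flows [1->0,1=2] -> levels [4 4 5]
Step 5: flows [0=1,2->1] -> levels [4 5 4]
Step 6: flows [1->0,1->2] -> levels [5 3 5]
Tank 1 first reaches <=3 at step 6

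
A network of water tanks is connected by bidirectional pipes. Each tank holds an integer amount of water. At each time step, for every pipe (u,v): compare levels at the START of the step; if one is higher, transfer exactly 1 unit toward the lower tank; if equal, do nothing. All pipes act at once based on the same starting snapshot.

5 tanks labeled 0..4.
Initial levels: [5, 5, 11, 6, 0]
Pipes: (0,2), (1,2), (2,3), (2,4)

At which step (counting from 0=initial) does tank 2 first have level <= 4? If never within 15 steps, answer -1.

Step 1: flows [2->0,2->1,2->3,2->4] -> levels [6 6 7 7 1]
Step 2: flows [2->0,2->1,2=3,2->4] -> levels [7 7 4 7 2]
Tank 2 first reaches <=4 at step 2

Answer: 2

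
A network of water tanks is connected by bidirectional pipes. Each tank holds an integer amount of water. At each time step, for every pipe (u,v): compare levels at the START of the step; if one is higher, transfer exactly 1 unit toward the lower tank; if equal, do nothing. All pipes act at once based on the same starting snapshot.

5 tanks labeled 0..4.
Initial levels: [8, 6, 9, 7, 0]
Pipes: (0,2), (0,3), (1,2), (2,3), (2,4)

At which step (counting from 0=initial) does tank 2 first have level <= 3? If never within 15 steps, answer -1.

Step 1: flows [2->0,0->3,2->1,2->3,2->4] -> levels [8 7 5 9 1]
Step 2: flows [0->2,3->0,1->2,3->2,2->4] -> levels [8 6 7 7 2]
Step 3: flows [0->2,0->3,2->1,2=3,2->4] -> levels [6 7 6 8 3]
Step 4: flows [0=2,3->0,1->2,3->2,2->4] -> levels [7 6 7 6 4]
Step 5: flows [0=2,0->3,2->1,2->3,2->4] -> levels [6 7 4 8 5]
Step 6: flows [0->2,3->0,1->2,3->2,4->2] -> levels [6 6 8 6 4]
Step 7: flows [2->0,0=3,2->1,2->3,2->4] -> levels [7 7 4 7 5]
Step 8: flows [0->2,0=3,1->2,3->2,4->2] -> levels [6 6 8 6 4]
  -> period-2 cycle (repeats step 6); tank 2 never drops to <=3
Tank 2 never reaches <=3 within 15 steps

Answer: -1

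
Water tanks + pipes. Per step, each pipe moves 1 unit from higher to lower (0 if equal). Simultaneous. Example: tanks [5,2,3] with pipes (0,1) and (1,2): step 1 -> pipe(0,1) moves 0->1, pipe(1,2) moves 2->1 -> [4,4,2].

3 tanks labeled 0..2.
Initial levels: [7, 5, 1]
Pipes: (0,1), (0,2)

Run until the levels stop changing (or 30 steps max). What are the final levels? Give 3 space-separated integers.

Step 1: flows [0->1,0->2] -> levels [5 6 2]
Step 2: flows [1->0,0->2] -> levels [5 5 3]
Step 3: flows [0=1,0->2] -> levels [4 5 4]
Step 4: flows [1->0,0=2] -> levels [5 4 4]
Step 5: flows [0->1,0->2] -> levels [3 5 5]
Step 6: flows [1->0,2->0] -> levels [5 4 4]
  -> period-2 cycle: step 6 state = step 4 state; never stabilizes
  -> state at step 30: (30-4) mod 2 = 0, same as step 4 -> [5 4 4]

Answer: 5 4 4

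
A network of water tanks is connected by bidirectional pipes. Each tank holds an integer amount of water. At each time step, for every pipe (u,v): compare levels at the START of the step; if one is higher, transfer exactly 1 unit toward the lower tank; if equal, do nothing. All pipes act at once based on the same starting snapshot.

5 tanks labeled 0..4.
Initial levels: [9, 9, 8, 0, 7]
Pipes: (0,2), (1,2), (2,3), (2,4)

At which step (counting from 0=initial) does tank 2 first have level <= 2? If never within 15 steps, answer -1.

Step 1: flows [0->2,1->2,2->3,2->4] -> levels [8 8 8 1 8]
Step 2: flows [0=2,1=2,2->3,2=4] -> levels [8 8 7 2 8]
Step 3: flows [0->2,1->2,2->3,4->2] -> levels [7 7 9 3 7]
Step 4: flows [2->0,2->1,2->3,2->4] -> levels [8 8 5 4 8]
Step 5: flows [0->2,1->2,2->3,4->2] -> levels [7 7 7 5 7]
Step 6: flows [0=2,1=2,2->3,2=4] -> levels [7 7 6 6 7]
Step 7: flows [0->2,1->2,2=3,4->2] -> levels [6 6 9 6 6]
Step 8: flows [2->0,2->1,2->3,2->4] -> levels [7 7 5 7 7]
Step 9: flows [0->2,1->2,3->2,4->2] -> levels [6 6 9 6 6]
  -> period-2 cycle (repeats step 7); tank 2 never drops to <=2
Tank 2 never reaches <=2 within 15 steps

Answer: -1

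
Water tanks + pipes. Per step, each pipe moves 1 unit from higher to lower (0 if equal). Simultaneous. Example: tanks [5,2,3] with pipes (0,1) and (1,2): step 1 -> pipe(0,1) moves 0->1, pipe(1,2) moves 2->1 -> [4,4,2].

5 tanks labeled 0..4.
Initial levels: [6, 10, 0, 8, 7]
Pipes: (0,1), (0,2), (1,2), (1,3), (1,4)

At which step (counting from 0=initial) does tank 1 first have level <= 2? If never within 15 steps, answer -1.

Step 1: flows [1->0,0->2,1->2,1->3,1->4] -> levels [6 6 2 9 8]
Step 2: flows [0=1,0->2,1->2,3->1,4->1] -> levels [5 7 4 8 7]
Step 3: flows [1->0,0->2,1->2,3->1,1=4] -> levels [5 6 6 7 7]
Step 4: flows [1->0,2->0,1=2,3->1,4->1] -> levels [7 7 5 6 6]
Step 5: flows [0=1,0->2,1->2,1->3,1->4] -> levels [6 4 7 7 7]
Step 6: flows [0->1,2->0,2->1,3->1,4->1] -> levels [6 8 5 6 6]
Step 7: flows [1->0,0->2,1->2,1->3,1->4] -> levels [6 4 7 7 7]
  -> period-2 cycle (repeats step 5); tank 1 never drops to <=2
Tank 1 never reaches <=2 within 15 steps

Answer: -1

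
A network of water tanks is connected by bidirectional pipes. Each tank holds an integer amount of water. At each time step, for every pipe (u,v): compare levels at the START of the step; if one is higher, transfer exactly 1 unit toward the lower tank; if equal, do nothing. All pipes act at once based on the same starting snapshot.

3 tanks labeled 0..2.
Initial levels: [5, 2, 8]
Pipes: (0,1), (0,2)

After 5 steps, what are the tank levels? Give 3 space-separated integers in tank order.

Answer: 5 5 5

Derivation:
Step 1: flows [0->1,2->0] -> levels [5 3 7]
Step 2: flows [0->1,2->0] -> levels [5 4 6]
Step 3: flows [0->1,2->0] -> levels [5 5 5]
Step 4: flows [0=1,0=2] -> levels [5 5 5]
  -> stable; steps 5..5 unchanged -> [5 5 5]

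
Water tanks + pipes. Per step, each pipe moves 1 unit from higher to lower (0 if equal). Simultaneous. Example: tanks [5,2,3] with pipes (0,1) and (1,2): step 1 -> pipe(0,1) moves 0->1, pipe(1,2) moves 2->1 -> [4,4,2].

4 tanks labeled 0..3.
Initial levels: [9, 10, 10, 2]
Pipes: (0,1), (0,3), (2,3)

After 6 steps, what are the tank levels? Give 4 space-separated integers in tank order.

Step 1: flows [1->0,0->3,2->3] -> levels [9 9 9 4]
Step 2: flows [0=1,0->3,2->3] -> levels [8 9 8 6]
Step 3: flows [1->0,0->3,2->3] -> levels [8 8 7 8]
Step 4: flows [0=1,0=3,3->2] -> levels [8 8 8 7]
Step 5: flows [0=1,0->3,2->3] -> levels [7 8 7 9]
Step 6: flows [1->0,3->0,3->2] -> levels [9 7 8 7]

Answer: 9 7 8 7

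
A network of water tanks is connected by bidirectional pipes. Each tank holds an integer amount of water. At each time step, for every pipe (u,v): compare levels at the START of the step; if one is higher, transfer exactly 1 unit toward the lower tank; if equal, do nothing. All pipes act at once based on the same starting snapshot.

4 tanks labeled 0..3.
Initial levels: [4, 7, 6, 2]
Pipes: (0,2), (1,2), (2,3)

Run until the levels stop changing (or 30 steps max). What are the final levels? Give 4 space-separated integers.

Answer: 4 4 7 4

Derivation:
Step 1: flows [2->0,1->2,2->3] -> levels [5 6 5 3]
Step 2: flows [0=2,1->2,2->3] -> levels [5 5 5 4]
Step 3: flows [0=2,1=2,2->3] -> levels [5 5 4 5]
Step 4: flows [0->2,1->2,3->2] -> levels [4 4 7 4]
Step 5: flows [2->0,2->1,2->3] -> levels [5 5 4 5]
  -> period-2 cycle: step 5 state = step 3 state; never stabilizes
  -> state at step 30: (30-3) mod 2 = 1, same as step 4 -> [4 4 7 4]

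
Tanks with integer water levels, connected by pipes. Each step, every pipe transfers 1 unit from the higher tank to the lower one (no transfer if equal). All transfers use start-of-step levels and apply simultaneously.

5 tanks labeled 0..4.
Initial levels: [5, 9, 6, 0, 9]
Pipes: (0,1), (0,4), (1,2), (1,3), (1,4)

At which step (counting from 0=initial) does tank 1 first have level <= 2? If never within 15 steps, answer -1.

Answer: -1

Derivation:
Step 1: flows [1->0,4->0,1->2,1->3,1=4] -> levels [7 6 7 1 8]
Step 2: flows [0->1,4->0,2->1,1->3,4->1] -> levels [7 8 6 2 6]
Step 3: flows [1->0,0->4,1->2,1->3,1->4] -> levels [7 4 7 3 8]
Step 4: flows [0->1,4->0,2->1,1->3,4->1] -> levels [7 6 6 4 6]
Step 5: flows [0->1,0->4,1=2,1->3,1=4] -> levels [5 6 6 5 7]
Step 6: flows [1->0,4->0,1=2,1->3,4->1] -> levels [7 5 6 6 5]
Step 7: flows [0->1,0->4,2->1,3->1,1=4] -> levels [5 8 5 5 6]
Step 8: flows [1->0,4->0,1->2,1->3,1->4] -> levels [7 4 6 6 6]
Step 9: flows [0->1,0->4,2->1,3->1,4->1] -> levels [5 8 5 5 6]
  -> period-2 cycle (repeats step 7); tank 1 never drops to <=2
Tank 1 never reaches <=2 within 15 steps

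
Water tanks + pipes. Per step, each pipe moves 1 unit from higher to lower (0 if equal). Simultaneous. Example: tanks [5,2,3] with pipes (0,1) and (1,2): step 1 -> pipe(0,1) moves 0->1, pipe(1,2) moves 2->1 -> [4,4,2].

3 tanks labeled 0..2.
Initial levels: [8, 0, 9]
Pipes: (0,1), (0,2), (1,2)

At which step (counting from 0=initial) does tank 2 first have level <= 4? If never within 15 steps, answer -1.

Answer: -1

Derivation:
Step 1: flows [0->1,2->0,2->1] -> levels [8 2 7]
Step 2: flows [0->1,0->2,2->1] -> levels [6 4 7]
Step 3: flows [0->1,2->0,2->1] -> levels [6 6 5]
Step 4: flows [0=1,0->2,1->2] -> levels [5 5 7]
Step 5: flows [0=1,2->0,2->1] -> levels [6 6 5]
  -> period-2 cycle (repeats step 3); tank 2 never drops to <=4
Tank 2 never reaches <=4 within 15 steps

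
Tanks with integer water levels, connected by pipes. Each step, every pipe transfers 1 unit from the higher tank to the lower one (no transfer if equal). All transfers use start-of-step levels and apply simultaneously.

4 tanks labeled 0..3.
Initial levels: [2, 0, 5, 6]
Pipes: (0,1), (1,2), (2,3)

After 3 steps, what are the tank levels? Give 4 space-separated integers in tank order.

Answer: 2 3 4 4

Derivation:
Step 1: flows [0->1,2->1,3->2] -> levels [1 2 5 5]
Step 2: flows [1->0,2->1,2=3] -> levels [2 2 4 5]
Step 3: flows [0=1,2->1,3->2] -> levels [2 3 4 4]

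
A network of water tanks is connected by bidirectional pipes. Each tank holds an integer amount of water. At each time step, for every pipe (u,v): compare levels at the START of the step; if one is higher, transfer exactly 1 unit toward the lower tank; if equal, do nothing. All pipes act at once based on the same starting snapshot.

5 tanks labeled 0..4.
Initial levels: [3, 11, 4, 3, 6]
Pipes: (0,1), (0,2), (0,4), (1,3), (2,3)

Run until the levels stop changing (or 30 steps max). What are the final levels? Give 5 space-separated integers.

Step 1: flows [1->0,2->0,4->0,1->3,2->3] -> levels [6 9 2 5 5]
Step 2: flows [1->0,0->2,0->4,1->3,3->2] -> levels [5 7 4 5 6]
Step 3: flows [1->0,0->2,4->0,1->3,3->2] -> levels [6 5 6 5 5]
Step 4: flows [0->1,0=2,0->4,1=3,2->3] -> levels [4 6 5 6 6]
Step 5: flows [1->0,2->0,4->0,1=3,3->2] -> levels [7 5 5 5 5]
Step 6: flows [0->1,0->2,0->4,1=3,2=3] -> levels [4 6 6 5 6]
Step 7: flows [1->0,2->0,4->0,1->3,2->3] -> levels [7 4 4 7 5]
Step 8: flows [0->1,0->2,0->4,3->1,3->2] -> levels [4 6 6 5 6]
  -> period-2 cycle: step 8 state = step 6 state; never stabilizes
  -> state at step 30: (30-6) mod 2 = 0, same as step 6 -> [4 6 6 5 6]

Answer: 4 6 6 5 6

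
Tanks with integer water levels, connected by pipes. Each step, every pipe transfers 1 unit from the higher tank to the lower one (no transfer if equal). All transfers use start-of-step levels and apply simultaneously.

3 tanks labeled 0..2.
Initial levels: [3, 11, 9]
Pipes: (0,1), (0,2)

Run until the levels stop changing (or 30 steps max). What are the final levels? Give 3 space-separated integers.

Step 1: flows [1->0,2->0] -> levels [5 10 8]
Step 2: flows [1->0,2->0] -> levels [7 9 7]
Step 3: flows [1->0,0=2] -> levels [8 8 7]
Step 4: flows [0=1,0->2] -> levels [7 8 8]
Step 5: flows [1->0,2->0] -> levels [9 7 7]
Step 6: flows [0->1,0->2] -> levels [7 8 8]
  -> period-2 cycle: step 6 state = step 4 state; never stabilizes
  -> state at step 30: (30-4) mod 2 = 0, same as step 4 -> [7 8 8]

Answer: 7 8 8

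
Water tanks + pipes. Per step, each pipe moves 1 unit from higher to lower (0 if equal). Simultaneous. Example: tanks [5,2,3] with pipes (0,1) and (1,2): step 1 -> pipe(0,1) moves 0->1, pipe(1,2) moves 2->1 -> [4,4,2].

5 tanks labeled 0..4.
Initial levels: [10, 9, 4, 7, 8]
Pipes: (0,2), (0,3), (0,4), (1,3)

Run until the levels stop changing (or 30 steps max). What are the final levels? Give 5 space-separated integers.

Step 1: flows [0->2,0->3,0->4,1->3] -> levels [7 8 5 9 9]
Step 2: flows [0->2,3->0,4->0,3->1] -> levels [8 9 6 7 8]
Step 3: flows [0->2,0->3,0=4,1->3] -> levels [6 8 7 9 8]
Step 4: flows [2->0,3->0,4->0,3->1] -> levels [9 9 6 7 7]
Step 5: flows [0->2,0->3,0->4,1->3] -> levels [6 8 7 9 8]
  -> period-2 cycle: step 5 state = step 3 state; never stabilizes
  -> state at step 30: (30-3) mod 2 = 1, same as step 4 -> [9 9 6 7 7]

Answer: 9 9 6 7 7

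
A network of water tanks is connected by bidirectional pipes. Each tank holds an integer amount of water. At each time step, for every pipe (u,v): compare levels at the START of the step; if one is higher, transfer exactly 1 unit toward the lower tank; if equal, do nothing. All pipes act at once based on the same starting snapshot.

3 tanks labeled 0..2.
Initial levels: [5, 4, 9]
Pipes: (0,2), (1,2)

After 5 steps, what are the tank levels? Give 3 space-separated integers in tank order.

Step 1: flows [2->0,2->1] -> levels [6 5 7]
Step 2: flows [2->0,2->1] -> levels [7 6 5]
Step 3: flows [0->2,1->2] -> levels [6 5 7]
  -> period-2 cycle: step 3 state = step 1 state
  -> state at step 5: (5-1) mod 2 = 0, same as step 1 -> [6 5 7]

Answer: 6 5 7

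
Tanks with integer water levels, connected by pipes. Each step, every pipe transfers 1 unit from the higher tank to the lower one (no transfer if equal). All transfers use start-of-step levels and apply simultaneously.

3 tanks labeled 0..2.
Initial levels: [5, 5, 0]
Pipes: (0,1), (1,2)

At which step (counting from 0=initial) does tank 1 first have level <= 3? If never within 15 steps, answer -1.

Answer: 3

Derivation:
Step 1: flows [0=1,1->2] -> levels [5 4 1]
Step 2: flows [0->1,1->2] -> levels [4 4 2]
Step 3: flows [0=1,1->2] -> levels [4 3 3]
Tank 1 first reaches <=3 at step 3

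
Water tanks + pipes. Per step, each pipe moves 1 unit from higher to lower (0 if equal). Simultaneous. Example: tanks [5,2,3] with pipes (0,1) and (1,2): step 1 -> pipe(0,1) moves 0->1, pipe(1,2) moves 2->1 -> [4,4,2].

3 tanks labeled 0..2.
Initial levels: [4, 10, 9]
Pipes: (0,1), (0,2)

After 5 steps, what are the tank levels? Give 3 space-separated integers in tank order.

Step 1: flows [1->0,2->0] -> levels [6 9 8]
Step 2: flows [1->0,2->0] -> levels [8 8 7]
Step 3: flows [0=1,0->2] -> levels [7 8 8]
Step 4: flows [1->0,2->0] -> levels [9 7 7]
Step 5: flows [0->1,0->2] -> levels [7 8 8]

Answer: 7 8 8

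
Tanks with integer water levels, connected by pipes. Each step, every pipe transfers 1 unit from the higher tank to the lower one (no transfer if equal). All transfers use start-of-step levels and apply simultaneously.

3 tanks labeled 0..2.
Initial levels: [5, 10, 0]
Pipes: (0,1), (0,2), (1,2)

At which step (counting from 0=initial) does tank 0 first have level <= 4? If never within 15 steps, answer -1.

Step 1: flows [1->0,0->2,1->2] -> levels [5 8 2]
Step 2: flows [1->0,0->2,1->2] -> levels [5 6 4]
Step 3: flows [1->0,0->2,1->2] -> levels [5 4 6]
Step 4: flows [0->1,2->0,2->1] -> levels [5 6 4]
  -> period-2 cycle (repeats step 2); tank 0 never drops to <=4
Tank 0 never reaches <=4 within 15 steps

Answer: -1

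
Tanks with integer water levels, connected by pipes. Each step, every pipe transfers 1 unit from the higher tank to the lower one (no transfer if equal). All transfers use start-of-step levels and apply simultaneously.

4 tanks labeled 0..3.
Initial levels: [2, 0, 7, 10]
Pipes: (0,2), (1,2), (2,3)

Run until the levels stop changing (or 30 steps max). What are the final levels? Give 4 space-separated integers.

Answer: 4 4 7 4

Derivation:
Step 1: flows [2->0,2->1,3->2] -> levels [3 1 6 9]
Step 2: flows [2->0,2->1,3->2] -> levels [4 2 5 8]
Step 3: flows [2->0,2->1,3->2] -> levels [5 3 4 7]
Step 4: flows [0->2,2->1,3->2] -> levels [4 4 5 6]
Step 5: flows [2->0,2->1,3->2] -> levels [5 5 4 5]
Step 6: flows [0->2,1->2,3->2] -> levels [4 4 7 4]
Step 7: flows [2->0,2->1,2->3] -> levels [5 5 4 5]
  -> period-2 cycle: step 7 state = step 5 state; never stabilizes
  -> state at step 30: (30-5) mod 2 = 1, same as step 6 -> [4 4 7 4]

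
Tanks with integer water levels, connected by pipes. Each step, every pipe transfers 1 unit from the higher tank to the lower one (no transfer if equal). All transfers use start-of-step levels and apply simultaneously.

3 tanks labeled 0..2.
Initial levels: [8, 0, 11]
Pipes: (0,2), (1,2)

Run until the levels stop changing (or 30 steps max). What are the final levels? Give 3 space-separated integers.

Step 1: flows [2->0,2->1] -> levels [9 1 9]
Step 2: flows [0=2,2->1] -> levels [9 2 8]
Step 3: flows [0->2,2->1] -> levels [8 3 8]
Step 4: flows [0=2,2->1] -> levels [8 4 7]
Step 5: flows [0->2,2->1] -> levels [7 5 7]
Step 6: flows [0=2,2->1] -> levels [7 6 6]
Step 7: flows [0->2,1=2] -> levels [6 6 7]
Step 8: flows [2->0,2->1] -> levels [7 7 5]
Step 9: flows [0->2,1->2] -> levels [6 6 7]
  -> period-2 cycle: step 9 state = step 7 state; never stabilizes
  -> state at step 30: (30-7) mod 2 = 1, same as step 8 -> [7 7 5]

Answer: 7 7 5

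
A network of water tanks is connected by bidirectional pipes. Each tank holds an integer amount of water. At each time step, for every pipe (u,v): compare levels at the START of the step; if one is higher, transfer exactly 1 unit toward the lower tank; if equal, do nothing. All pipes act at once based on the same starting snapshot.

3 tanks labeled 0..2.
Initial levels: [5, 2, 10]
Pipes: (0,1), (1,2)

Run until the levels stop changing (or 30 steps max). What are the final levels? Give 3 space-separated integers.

Answer: 5 7 5

Derivation:
Step 1: flows [0->1,2->1] -> levels [4 4 9]
Step 2: flows [0=1,2->1] -> levels [4 5 8]
Step 3: flows [1->0,2->1] -> levels [5 5 7]
Step 4: flows [0=1,2->1] -> levels [5 6 6]
Step 5: flows [1->0,1=2] -> levels [6 5 6]
Step 6: flows [0->1,2->1] -> levels [5 7 5]
Step 7: flows [1->0,1->2] -> levels [6 5 6]
  -> period-2 cycle: step 7 state = step 5 state; never stabilizes
  -> state at step 30: (30-5) mod 2 = 1, same as step 6 -> [5 7 5]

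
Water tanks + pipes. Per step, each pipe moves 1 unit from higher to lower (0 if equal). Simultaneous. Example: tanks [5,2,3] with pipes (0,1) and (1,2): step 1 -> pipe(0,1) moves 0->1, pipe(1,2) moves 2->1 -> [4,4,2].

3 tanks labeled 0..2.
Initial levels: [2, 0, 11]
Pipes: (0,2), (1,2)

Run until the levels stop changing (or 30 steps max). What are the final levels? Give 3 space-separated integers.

Answer: 5 5 3

Derivation:
Step 1: flows [2->0,2->1] -> levels [3 1 9]
Step 2: flows [2->0,2->1] -> levels [4 2 7]
Step 3: flows [2->0,2->1] -> levels [5 3 5]
Step 4: flows [0=2,2->1] -> levels [5 4 4]
Step 5: flows [0->2,1=2] -> levels [4 4 5]
Step 6: flows [2->0,2->1] -> levels [5 5 3]
Step 7: flows [0->2,1->2] -> levels [4 4 5]
  -> period-2 cycle: step 7 state = step 5 state; never stabilizes
  -> state at step 30: (30-5) mod 2 = 1, same as step 6 -> [5 5 3]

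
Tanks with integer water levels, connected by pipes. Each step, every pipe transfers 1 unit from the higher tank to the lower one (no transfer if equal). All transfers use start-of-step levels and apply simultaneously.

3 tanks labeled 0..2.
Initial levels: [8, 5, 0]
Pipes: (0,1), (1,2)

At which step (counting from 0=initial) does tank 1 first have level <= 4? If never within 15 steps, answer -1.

Step 1: flows [0->1,1->2] -> levels [7 5 1]
Step 2: flows [0->1,1->2] -> levels [6 5 2]
Step 3: flows [0->1,1->2] -> levels [5 5 3]
Step 4: flows [0=1,1->2] -> levels [5 4 4]
Tank 1 first reaches <=4 at step 4

Answer: 4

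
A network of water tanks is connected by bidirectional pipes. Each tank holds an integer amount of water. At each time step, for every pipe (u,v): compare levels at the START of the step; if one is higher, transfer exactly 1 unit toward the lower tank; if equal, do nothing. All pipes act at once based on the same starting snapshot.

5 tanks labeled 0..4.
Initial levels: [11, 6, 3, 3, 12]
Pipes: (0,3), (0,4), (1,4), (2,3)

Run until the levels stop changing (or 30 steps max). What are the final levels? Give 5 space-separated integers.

Answer: 7 7 7 6 8

Derivation:
Step 1: flows [0->3,4->0,4->1,2=3] -> levels [11 7 3 4 10]
Step 2: flows [0->3,0->4,4->1,3->2] -> levels [9 8 4 4 10]
Step 3: flows [0->3,4->0,4->1,2=3] -> levels [9 9 4 5 8]
Step 4: flows [0->3,0->4,1->4,3->2] -> levels [7 8 5 5 10]
Step 5: flows [0->3,4->0,4->1,2=3] -> levels [7 9 5 6 8]
Step 6: flows [0->3,4->0,1->4,3->2] -> levels [7 8 6 6 8]
Step 7: flows [0->3,4->0,1=4,2=3] -> levels [7 8 6 7 7]
Step 8: flows [0=3,0=4,1->4,3->2] -> levels [7 7 7 6 8]
Step 9: flows [0->3,4->0,4->1,2->3] -> levels [7 8 6 8 6]
Step 10: flows [3->0,0->4,1->4,3->2] -> levels [7 7 7 6 8]
  -> period-2 cycle: step 10 state = step 8 state; never stabilizes
  -> state at step 30: (30-8) mod 2 = 0, same as step 8 -> [7 7 7 6 8]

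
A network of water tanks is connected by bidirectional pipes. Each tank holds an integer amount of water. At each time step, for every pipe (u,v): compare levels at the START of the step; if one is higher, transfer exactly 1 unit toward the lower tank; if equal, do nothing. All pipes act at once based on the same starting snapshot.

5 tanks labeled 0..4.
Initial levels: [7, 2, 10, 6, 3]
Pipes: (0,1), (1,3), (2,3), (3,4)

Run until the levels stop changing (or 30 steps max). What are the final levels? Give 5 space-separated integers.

Step 1: flows [0->1,3->1,2->3,3->4] -> levels [6 4 9 5 4]
Step 2: flows [0->1,3->1,2->3,3->4] -> levels [5 6 8 4 5]
Step 3: flows [1->0,1->3,2->3,4->3] -> levels [6 4 7 7 4]
Step 4: flows [0->1,3->1,2=3,3->4] -> levels [5 6 7 5 5]
Step 5: flows [1->0,1->3,2->3,3=4] -> levels [6 4 6 7 5]
Step 6: flows [0->1,3->1,3->2,3->4] -> levels [5 6 7 4 6]
Step 7: flows [1->0,1->3,2->3,4->3] -> levels [6 4 6 7 5]
  -> period-2 cycle: step 7 state = step 5 state; never stabilizes
  -> state at step 30: (30-5) mod 2 = 1, same as step 6 -> [5 6 7 4 6]

Answer: 5 6 7 4 6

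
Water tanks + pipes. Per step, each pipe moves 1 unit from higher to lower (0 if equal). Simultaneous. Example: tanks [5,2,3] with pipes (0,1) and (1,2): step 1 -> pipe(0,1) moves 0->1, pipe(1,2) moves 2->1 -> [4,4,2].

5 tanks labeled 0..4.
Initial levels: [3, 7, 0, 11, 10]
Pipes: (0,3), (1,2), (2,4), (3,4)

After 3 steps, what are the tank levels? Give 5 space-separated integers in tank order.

Answer: 6 4 6 7 8

Derivation:
Step 1: flows [3->0,1->2,4->2,3->4] -> levels [4 6 2 9 10]
Step 2: flows [3->0,1->2,4->2,4->3] -> levels [5 5 4 9 8]
Step 3: flows [3->0,1->2,4->2,3->4] -> levels [6 4 6 7 8]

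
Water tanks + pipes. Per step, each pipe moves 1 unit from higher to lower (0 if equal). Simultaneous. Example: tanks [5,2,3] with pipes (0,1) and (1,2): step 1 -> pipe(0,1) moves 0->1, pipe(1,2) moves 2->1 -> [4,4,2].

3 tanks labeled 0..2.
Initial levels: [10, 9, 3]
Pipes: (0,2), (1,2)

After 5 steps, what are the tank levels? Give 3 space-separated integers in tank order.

Step 1: flows [0->2,1->2] -> levels [9 8 5]
Step 2: flows [0->2,1->2] -> levels [8 7 7]
Step 3: flows [0->2,1=2] -> levels [7 7 8]
Step 4: flows [2->0,2->1] -> levels [8 8 6]
Step 5: flows [0->2,1->2] -> levels [7 7 8]

Answer: 7 7 8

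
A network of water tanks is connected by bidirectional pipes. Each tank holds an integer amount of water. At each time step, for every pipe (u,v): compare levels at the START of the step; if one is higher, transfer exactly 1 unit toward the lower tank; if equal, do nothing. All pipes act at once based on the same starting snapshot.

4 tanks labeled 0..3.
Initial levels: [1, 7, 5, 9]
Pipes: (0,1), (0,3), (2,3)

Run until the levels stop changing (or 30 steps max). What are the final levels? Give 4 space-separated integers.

Step 1: flows [1->0,3->0,3->2] -> levels [3 6 6 7]
Step 2: flows [1->0,3->0,3->2] -> levels [5 5 7 5]
Step 3: flows [0=1,0=3,2->3] -> levels [5 5 6 6]
Step 4: flows [0=1,3->0,2=3] -> levels [6 5 6 5]
Step 5: flows [0->1,0->3,2->3] -> levels [4 6 5 7]
Step 6: flows [1->0,3->0,3->2] -> levels [6 5 6 5]
  -> period-2 cycle: step 6 state = step 4 state; never stabilizes
  -> state at step 30: (30-4) mod 2 = 0, same as step 4 -> [6 5 6 5]

Answer: 6 5 6 5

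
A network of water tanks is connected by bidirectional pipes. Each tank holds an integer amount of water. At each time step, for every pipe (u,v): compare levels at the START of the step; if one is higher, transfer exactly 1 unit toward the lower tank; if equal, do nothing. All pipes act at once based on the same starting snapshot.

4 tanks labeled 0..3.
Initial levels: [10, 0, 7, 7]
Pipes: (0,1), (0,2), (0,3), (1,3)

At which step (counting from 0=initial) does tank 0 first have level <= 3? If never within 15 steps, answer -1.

Answer: -1

Derivation:
Step 1: flows [0->1,0->2,0->3,3->1] -> levels [7 2 8 7]
Step 2: flows [0->1,2->0,0=3,3->1] -> levels [7 4 7 6]
Step 3: flows [0->1,0=2,0->3,3->1] -> levels [5 6 7 6]
Step 4: flows [1->0,2->0,3->0,1=3] -> levels [8 5 6 5]
Step 5: flows [0->1,0->2,0->3,1=3] -> levels [5 6 7 6]
  -> period-2 cycle (repeats step 3); tank 0 never drops to <=3
Tank 0 never reaches <=3 within 15 steps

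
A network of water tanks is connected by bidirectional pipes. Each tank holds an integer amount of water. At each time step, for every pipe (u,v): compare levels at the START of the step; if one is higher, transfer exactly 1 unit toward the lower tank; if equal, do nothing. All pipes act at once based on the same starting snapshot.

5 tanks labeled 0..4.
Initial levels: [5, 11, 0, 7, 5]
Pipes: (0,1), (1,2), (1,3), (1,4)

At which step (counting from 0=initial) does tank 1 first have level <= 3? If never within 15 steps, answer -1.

Answer: 4

Derivation:
Step 1: flows [1->0,1->2,1->3,1->4] -> levels [6 7 1 8 6]
Step 2: flows [1->0,1->2,3->1,1->4] -> levels [7 5 2 7 7]
Step 3: flows [0->1,1->2,3->1,4->1] -> levels [6 7 3 6 6]
Step 4: flows [1->0,1->2,1->3,1->4] -> levels [7 3 4 7 7]
Tank 1 first reaches <=3 at step 4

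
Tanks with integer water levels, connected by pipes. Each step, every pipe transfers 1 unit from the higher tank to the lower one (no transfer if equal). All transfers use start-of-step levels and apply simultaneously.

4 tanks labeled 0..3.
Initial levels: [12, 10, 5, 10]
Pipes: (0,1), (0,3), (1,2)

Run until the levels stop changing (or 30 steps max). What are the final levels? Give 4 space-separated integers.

Step 1: flows [0->1,0->3,1->2] -> levels [10 10 6 11]
Step 2: flows [0=1,3->0,1->2] -> levels [11 9 7 10]
Step 3: flows [0->1,0->3,1->2] -> levels [9 9 8 11]
Step 4: flows [0=1,3->0,1->2] -> levels [10 8 9 10]
Step 5: flows [0->1,0=3,2->1] -> levels [9 10 8 10]
Step 6: flows [1->0,3->0,1->2] -> levels [11 8 9 9]
Step 7: flows [0->1,0->3,2->1] -> levels [9 10 8 10]
  -> period-2 cycle: step 7 state = step 5 state; never stabilizes
  -> state at step 30: (30-5) mod 2 = 1, same as step 6 -> [11 8 9 9]

Answer: 11 8 9 9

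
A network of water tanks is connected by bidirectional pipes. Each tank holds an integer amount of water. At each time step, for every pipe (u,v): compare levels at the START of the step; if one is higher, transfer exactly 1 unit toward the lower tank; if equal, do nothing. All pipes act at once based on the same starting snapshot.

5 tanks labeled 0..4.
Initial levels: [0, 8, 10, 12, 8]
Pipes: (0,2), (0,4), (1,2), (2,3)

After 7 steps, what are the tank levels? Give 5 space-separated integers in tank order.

Answer: 6 8 9 8 7

Derivation:
Step 1: flows [2->0,4->0,2->1,3->2] -> levels [2 9 9 11 7]
Step 2: flows [2->0,4->0,1=2,3->2] -> levels [4 9 9 10 6]
Step 3: flows [2->0,4->0,1=2,3->2] -> levels [6 9 9 9 5]
Step 4: flows [2->0,0->4,1=2,2=3] -> levels [6 9 8 9 6]
Step 5: flows [2->0,0=4,1->2,3->2] -> levels [7 8 9 8 6]
Step 6: flows [2->0,0->4,2->1,2->3] -> levels [7 9 6 9 7]
Step 7: flows [0->2,0=4,1->2,3->2] -> levels [6 8 9 8 7]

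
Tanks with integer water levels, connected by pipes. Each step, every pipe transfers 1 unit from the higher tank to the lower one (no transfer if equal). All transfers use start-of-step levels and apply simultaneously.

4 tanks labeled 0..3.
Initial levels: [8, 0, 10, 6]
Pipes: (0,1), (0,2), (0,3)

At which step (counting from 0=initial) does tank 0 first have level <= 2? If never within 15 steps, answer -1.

Step 1: flows [0->1,2->0,0->3] -> levels [7 1 9 7]
Step 2: flows [0->1,2->0,0=3] -> levels [7 2 8 7]
Step 3: flows [0->1,2->0,0=3] -> levels [7 3 7 7]
Step 4: flows [0->1,0=2,0=3] -> levels [6 4 7 7]
Step 5: flows [0->1,2->0,3->0] -> levels [7 5 6 6]
Step 6: flows [0->1,0->2,0->3] -> levels [4 6 7 7]
Step 7: flows [1->0,2->0,3->0] -> levels [7 5 6 6]
  -> period-2 cycle (repeats step 5); tank 0 never drops to <=2
Tank 0 never reaches <=2 within 15 steps

Answer: -1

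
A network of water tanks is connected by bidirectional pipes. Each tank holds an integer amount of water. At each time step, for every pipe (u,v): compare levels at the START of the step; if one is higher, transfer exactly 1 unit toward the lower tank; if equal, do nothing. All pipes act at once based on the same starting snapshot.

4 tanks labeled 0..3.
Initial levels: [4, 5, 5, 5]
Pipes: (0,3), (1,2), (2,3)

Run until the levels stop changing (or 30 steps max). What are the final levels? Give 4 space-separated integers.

Answer: 4 5 4 6

Derivation:
Step 1: flows [3->0,1=2,2=3] -> levels [5 5 5 4]
Step 2: flows [0->3,1=2,2->3] -> levels [4 5 4 6]
Step 3: flows [3->0,1->2,3->2] -> levels [5 4 6 4]
Step 4: flows [0->3,2->1,2->3] -> levels [4 5 4 6]
  -> period-2 cycle: step 4 state = step 2 state; never stabilizes
  -> state at step 30: (30-2) mod 2 = 0, same as step 2 -> [4 5 4 6]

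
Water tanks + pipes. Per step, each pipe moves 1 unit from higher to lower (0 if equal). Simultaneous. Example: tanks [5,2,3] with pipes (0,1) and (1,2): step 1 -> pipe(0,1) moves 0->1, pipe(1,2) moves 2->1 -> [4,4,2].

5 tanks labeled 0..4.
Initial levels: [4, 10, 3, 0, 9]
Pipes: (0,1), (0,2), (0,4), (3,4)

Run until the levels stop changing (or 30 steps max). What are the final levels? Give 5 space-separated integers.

Answer: 7 6 5 5 3

Derivation:
Step 1: flows [1->0,0->2,4->0,4->3] -> levels [5 9 4 1 7]
Step 2: flows [1->0,0->2,4->0,4->3] -> levels [6 8 5 2 5]
Step 3: flows [1->0,0->2,0->4,4->3] -> levels [5 7 6 3 5]
Step 4: flows [1->0,2->0,0=4,4->3] -> levels [7 6 5 4 4]
Step 5: flows [0->1,0->2,0->4,3=4] -> levels [4 7 6 4 5]
Step 6: flows [1->0,2->0,4->0,4->3] -> levels [7 6 5 5 3]
Step 7: flows [0->1,0->2,0->4,3->4] -> levels [4 7 6 4 5]
  -> period-2 cycle: step 7 state = step 5 state; never stabilizes
  -> state at step 30: (30-5) mod 2 = 1, same as step 6 -> [7 6 5 5 3]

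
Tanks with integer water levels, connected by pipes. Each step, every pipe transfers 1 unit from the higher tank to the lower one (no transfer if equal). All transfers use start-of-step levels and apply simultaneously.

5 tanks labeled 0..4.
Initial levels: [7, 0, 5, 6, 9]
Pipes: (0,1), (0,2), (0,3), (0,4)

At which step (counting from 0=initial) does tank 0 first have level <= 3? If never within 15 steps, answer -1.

Step 1: flows [0->1,0->2,0->3,4->0] -> levels [5 1 6 7 8]
Step 2: flows [0->1,2->0,3->0,4->0] -> levels [7 2 5 6 7]
Step 3: flows [0->1,0->2,0->3,0=4] -> levels [4 3 6 7 7]
Step 4: flows [0->1,2->0,3->0,4->0] -> levels [6 4 5 6 6]
Step 5: flows [0->1,0->2,0=3,0=4] -> levels [4 5 6 6 6]
Step 6: flows [1->0,2->0,3->0,4->0] -> levels [8 4 5 5 5]
Step 7: flows [0->1,0->2,0->3,0->4] -> levels [4 5 6 6 6]
  -> period-2 cycle (repeats step 5); tank 0 never drops to <=3
Tank 0 never reaches <=3 within 15 steps

Answer: -1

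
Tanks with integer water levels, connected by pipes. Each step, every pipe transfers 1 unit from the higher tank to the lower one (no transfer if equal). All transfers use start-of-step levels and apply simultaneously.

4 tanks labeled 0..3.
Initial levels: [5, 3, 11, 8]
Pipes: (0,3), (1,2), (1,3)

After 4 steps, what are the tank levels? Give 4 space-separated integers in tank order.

Answer: 6 8 7 6

Derivation:
Step 1: flows [3->0,2->1,3->1] -> levels [6 5 10 6]
Step 2: flows [0=3,2->1,3->1] -> levels [6 7 9 5]
Step 3: flows [0->3,2->1,1->3] -> levels [5 7 8 7]
Step 4: flows [3->0,2->1,1=3] -> levels [6 8 7 6]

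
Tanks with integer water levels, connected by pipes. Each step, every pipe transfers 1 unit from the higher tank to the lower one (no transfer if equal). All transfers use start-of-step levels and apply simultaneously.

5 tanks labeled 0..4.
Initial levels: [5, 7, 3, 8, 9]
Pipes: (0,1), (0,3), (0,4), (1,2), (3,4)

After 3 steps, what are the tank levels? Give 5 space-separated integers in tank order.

Answer: 7 6 5 7 7

Derivation:
Step 1: flows [1->0,3->0,4->0,1->2,4->3] -> levels [8 5 4 8 7]
Step 2: flows [0->1,0=3,0->4,1->2,3->4] -> levels [6 5 5 7 9]
Step 3: flows [0->1,3->0,4->0,1=2,4->3] -> levels [7 6 5 7 7]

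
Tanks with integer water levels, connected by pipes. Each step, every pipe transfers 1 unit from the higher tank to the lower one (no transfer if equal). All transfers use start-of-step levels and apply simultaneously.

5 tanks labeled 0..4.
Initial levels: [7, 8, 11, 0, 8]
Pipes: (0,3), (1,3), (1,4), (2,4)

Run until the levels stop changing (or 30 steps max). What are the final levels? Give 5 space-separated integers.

Answer: 6 6 7 7 8

Derivation:
Step 1: flows [0->3,1->3,1=4,2->4] -> levels [6 7 10 2 9]
Step 2: flows [0->3,1->3,4->1,2->4] -> levels [5 7 9 4 9]
Step 3: flows [0->3,1->3,4->1,2=4] -> levels [4 7 9 6 8]
Step 4: flows [3->0,1->3,4->1,2->4] -> levels [5 7 8 6 8]
Step 5: flows [3->0,1->3,4->1,2=4] -> levels [6 7 8 6 7]
Step 6: flows [0=3,1->3,1=4,2->4] -> levels [6 6 7 7 8]
Step 7: flows [3->0,3->1,4->1,4->2] -> levels [7 8 8 5 6]
Step 8: flows [0->3,1->3,1->4,2->4] -> levels [6 6 7 7 8]
  -> period-2 cycle: step 8 state = step 6 state; never stabilizes
  -> state at step 30: (30-6) mod 2 = 0, same as step 6 -> [6 6 7 7 8]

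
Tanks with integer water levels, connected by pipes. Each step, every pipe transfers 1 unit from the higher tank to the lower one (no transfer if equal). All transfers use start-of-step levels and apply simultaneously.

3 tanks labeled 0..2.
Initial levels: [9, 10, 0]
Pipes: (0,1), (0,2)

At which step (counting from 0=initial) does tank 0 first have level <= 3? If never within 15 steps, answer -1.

Step 1: flows [1->0,0->2] -> levels [9 9 1]
Step 2: flows [0=1,0->2] -> levels [8 9 2]
Step 3: flows [1->0,0->2] -> levels [8 8 3]
Step 4: flows [0=1,0->2] -> levels [7 8 4]
Step 5: flows [1->0,0->2] -> levels [7 7 5]
Step 6: flows [0=1,0->2] -> levels [6 7 6]
Step 7: flows [1->0,0=2] -> levels [7 6 6]
Step 8: flows [0->1,0->2] -> levels [5 7 7]
Step 9: flows [1->0,2->0] -> levels [7 6 6]
  -> period-2 cycle (repeats step 7); tank 0 never drops to <=3
Tank 0 never reaches <=3 within 15 steps

Answer: -1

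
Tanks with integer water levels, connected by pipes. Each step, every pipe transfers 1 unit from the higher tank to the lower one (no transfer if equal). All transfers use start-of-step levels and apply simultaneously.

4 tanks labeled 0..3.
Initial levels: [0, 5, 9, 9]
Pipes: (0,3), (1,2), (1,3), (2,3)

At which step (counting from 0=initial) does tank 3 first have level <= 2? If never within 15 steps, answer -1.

Answer: -1

Derivation:
Step 1: flows [3->0,2->1,3->1,2=3] -> levels [1 7 8 7]
Step 2: flows [3->0,2->1,1=3,2->3] -> levels [2 8 6 7]
Step 3: flows [3->0,1->2,1->3,3->2] -> levels [3 6 8 6]
Step 4: flows [3->0,2->1,1=3,2->3] -> levels [4 7 6 6]
Step 5: flows [3->0,1->2,1->3,2=3] -> levels [5 5 7 6]
Step 6: flows [3->0,2->1,3->1,2->3] -> levels [6 7 5 5]
Step 7: flows [0->3,1->2,1->3,2=3] -> levels [5 5 6 7]
Step 8: flows [3->0,2->1,3->1,3->2] -> levels [6 7 6 4]
Step 9: flows [0->3,1->2,1->3,2->3] -> levels [5 5 6 7]
  -> period-2 cycle (repeats step 7); tank 3 never drops to <=2
Tank 3 never reaches <=2 within 15 steps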